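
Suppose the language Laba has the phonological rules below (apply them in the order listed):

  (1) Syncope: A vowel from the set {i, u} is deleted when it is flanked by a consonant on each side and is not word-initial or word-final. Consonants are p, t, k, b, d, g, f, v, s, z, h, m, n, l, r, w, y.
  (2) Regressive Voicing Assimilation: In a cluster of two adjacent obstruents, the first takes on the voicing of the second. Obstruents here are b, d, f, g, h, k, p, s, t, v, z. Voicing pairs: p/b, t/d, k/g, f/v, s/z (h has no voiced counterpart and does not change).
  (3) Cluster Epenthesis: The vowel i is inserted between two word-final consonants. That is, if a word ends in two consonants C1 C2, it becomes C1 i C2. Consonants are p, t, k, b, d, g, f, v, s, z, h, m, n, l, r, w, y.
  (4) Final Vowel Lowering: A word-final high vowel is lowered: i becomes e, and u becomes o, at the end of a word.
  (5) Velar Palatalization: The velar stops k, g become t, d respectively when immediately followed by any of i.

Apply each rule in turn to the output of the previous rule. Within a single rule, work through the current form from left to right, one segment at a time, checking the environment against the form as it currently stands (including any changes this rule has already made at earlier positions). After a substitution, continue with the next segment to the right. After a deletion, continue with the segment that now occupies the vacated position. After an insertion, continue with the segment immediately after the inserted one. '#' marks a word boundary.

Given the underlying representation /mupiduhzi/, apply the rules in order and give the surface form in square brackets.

(1) Syncope: [mupiduhzi] → [mpdhzi]
(2) Regressive Voicing Assimilation: [mpdhzi] → [mbthzi]
(3) Cluster Epenthesis: no change — [mbthzi]
(4) Final Vowel Lowering: [mbthzi] → [mbthze]
(5) Velar Palatalization: no change — [mbthze]

[mbthze]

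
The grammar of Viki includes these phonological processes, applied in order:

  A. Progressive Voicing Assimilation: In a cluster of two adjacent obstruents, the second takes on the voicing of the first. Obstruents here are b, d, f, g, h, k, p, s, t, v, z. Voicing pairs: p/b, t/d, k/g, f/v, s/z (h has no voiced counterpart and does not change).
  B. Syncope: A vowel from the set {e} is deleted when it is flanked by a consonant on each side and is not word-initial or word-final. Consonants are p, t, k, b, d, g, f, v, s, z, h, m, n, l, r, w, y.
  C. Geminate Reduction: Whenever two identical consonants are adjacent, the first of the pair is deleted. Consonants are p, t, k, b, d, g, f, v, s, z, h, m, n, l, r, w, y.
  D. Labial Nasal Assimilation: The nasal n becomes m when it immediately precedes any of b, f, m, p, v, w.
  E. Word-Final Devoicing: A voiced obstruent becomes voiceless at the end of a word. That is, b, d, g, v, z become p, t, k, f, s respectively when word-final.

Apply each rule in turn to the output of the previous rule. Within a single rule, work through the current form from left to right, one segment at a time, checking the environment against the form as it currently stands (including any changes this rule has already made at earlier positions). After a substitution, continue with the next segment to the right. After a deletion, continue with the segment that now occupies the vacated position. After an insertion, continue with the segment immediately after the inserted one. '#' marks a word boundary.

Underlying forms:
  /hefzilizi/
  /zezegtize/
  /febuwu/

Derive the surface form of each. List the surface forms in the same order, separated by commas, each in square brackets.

[hfsilizi], [zgdize], [fbuwu]

/hefzilizi/:
  A Progressive Voicing Assimilation: [hefzilizi] → [hefsilizi]
  B Syncope: [hefsilizi] → [hfsilizi]
  C Geminate Reduction: no change — [hfsilizi]
  D Labial Nasal Assimilation: no change — [hfsilizi]
  E Word-Final Devoicing: no change — [hfsilizi]
/zezegtize/:
  A Progressive Voicing Assimilation: [zezegtize] → [zezegdize]
  B Syncope: [zezegdize] → [zzgdize]
  C Geminate Reduction: [zzgdize] → [zgdize]
  D Labial Nasal Assimilation: no change — [zgdize]
  E Word-Final Devoicing: no change — [zgdize]
/febuwu/:
  A Progressive Voicing Assimilation: no change — [febuwu]
  B Syncope: [febuwu] → [fbuwu]
  C Geminate Reduction: no change — [fbuwu]
  D Labial Nasal Assimilation: no change — [fbuwu]
  E Word-Final Devoicing: no change — [fbuwu]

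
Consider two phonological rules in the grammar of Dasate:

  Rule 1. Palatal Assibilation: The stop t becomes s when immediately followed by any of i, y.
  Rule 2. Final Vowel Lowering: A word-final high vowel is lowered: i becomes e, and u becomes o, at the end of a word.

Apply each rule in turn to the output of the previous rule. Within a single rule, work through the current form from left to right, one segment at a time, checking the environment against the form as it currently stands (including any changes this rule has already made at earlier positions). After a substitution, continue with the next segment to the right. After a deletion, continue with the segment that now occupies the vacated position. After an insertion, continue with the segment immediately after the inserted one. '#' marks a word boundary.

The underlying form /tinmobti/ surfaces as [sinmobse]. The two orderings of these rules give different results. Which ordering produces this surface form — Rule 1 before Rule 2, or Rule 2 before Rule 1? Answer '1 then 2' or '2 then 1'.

Order 1 then 2:
  1 Palatal Assibilation: [tinmobti] → [sinmobsi]
  2 Final Vowel Lowering: [sinmobsi] → [sinmobse]
  result: [sinmobse]
Order 2 then 1:
  2 Final Vowel Lowering: [tinmobti] → [tinmobte]
  1 Palatal Assibilation: [tinmobte] → [sinmobte]
  result: [sinmobte]

1 then 2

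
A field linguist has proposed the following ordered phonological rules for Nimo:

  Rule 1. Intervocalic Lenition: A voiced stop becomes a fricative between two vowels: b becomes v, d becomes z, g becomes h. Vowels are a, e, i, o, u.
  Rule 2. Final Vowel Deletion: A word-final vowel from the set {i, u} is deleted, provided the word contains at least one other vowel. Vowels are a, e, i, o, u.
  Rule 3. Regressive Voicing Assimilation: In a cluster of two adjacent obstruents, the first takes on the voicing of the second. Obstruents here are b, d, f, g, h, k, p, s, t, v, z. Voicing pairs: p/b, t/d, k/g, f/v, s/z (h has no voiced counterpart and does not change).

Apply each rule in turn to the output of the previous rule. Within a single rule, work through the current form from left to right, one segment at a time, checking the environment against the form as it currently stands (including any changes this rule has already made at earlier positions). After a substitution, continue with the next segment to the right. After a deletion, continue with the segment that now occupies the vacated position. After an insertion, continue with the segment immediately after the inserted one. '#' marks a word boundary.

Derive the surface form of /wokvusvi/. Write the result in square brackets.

[wogvuzv]

Rule 1 Intervocalic Lenition: no change — [wokvusvi]
Rule 2 Final Vowel Deletion: [wokvusvi] → [wokvusv]
Rule 3 Regressive Voicing Assimilation: [wokvusv] → [wogvuzv]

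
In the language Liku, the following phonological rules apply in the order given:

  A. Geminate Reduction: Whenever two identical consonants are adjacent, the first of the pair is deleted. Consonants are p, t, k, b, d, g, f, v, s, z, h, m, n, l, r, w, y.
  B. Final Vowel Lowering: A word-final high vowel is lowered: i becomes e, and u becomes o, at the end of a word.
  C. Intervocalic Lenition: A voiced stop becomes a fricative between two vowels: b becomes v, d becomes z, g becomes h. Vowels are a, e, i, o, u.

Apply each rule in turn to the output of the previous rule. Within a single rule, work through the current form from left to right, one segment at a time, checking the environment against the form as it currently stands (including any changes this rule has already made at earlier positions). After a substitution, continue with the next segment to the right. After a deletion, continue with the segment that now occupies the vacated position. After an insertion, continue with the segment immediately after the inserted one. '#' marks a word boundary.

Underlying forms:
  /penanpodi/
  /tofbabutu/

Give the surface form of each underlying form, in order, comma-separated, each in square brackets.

[penanpoze], [tofbavuto]

/penanpodi/:
  A Geminate Reduction: no change — [penanpodi]
  B Final Vowel Lowering: [penanpodi] → [penanpode]
  C Intervocalic Lenition: [penanpode] → [penanpoze]
/tofbabutu/:
  A Geminate Reduction: no change — [tofbabutu]
  B Final Vowel Lowering: [tofbabutu] → [tofbabuto]
  C Intervocalic Lenition: [tofbabuto] → [tofbavuto]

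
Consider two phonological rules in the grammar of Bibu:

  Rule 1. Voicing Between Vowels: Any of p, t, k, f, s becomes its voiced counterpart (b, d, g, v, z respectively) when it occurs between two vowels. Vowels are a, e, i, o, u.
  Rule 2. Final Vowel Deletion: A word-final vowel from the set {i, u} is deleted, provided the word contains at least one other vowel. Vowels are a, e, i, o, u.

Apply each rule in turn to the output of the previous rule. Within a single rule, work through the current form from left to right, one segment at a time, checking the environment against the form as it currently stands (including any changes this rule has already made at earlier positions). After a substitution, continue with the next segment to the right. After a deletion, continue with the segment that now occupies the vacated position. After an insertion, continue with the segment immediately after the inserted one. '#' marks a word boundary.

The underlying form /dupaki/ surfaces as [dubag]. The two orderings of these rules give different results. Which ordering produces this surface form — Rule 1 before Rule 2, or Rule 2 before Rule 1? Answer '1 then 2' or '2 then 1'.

1 then 2

Order 1 then 2:
  1 Voicing Between Vowels: [dupaki] → [dubagi]
  2 Final Vowel Deletion: [dubagi] → [dubag]
  result: [dubag]
Order 2 then 1:
  2 Final Vowel Deletion: [dupaki] → [dupak]
  1 Voicing Between Vowels: [dupak] → [dubak]
  result: [dubak]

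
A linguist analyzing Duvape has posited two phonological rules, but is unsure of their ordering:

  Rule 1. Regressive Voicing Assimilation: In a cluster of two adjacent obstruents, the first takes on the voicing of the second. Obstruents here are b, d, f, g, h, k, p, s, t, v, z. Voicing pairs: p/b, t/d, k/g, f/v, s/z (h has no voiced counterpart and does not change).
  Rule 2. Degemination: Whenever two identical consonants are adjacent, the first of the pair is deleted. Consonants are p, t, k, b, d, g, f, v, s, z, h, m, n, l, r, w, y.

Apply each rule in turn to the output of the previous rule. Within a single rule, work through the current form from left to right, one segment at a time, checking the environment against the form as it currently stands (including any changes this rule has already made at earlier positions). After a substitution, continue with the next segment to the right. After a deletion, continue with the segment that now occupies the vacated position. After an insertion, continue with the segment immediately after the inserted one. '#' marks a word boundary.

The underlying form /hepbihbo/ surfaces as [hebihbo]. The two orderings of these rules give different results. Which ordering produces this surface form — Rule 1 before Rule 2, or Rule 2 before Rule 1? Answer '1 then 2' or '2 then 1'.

1 then 2

Order 1 then 2:
  1 Regressive Voicing Assimilation: [hepbihbo] → [hebbihbo]
  2 Degemination: [hebbihbo] → [hebihbo]
  result: [hebihbo]
Order 2 then 1:
  2 Degemination: no change — [hepbihbo]
  1 Regressive Voicing Assimilation: [hepbihbo] → [hebbihbo]
  result: [hebbihbo]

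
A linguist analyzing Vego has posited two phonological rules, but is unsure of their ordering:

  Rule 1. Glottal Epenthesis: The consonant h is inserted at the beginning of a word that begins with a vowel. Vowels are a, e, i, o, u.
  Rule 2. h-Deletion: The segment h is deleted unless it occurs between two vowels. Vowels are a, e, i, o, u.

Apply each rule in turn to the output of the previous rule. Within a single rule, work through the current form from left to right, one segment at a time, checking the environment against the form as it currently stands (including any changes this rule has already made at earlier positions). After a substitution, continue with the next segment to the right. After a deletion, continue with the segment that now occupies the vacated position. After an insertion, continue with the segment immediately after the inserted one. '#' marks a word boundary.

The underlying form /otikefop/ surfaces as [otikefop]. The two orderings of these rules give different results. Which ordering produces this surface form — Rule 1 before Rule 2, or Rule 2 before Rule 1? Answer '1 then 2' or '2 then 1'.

1 then 2

Order 1 then 2:
  1 Glottal Epenthesis: [otikefop] → [hotikefop]
  2 h-Deletion: [hotikefop] → [otikefop]
  result: [otikefop]
Order 2 then 1:
  2 h-Deletion: no change — [otikefop]
  1 Glottal Epenthesis: [otikefop] → [hotikefop]
  result: [hotikefop]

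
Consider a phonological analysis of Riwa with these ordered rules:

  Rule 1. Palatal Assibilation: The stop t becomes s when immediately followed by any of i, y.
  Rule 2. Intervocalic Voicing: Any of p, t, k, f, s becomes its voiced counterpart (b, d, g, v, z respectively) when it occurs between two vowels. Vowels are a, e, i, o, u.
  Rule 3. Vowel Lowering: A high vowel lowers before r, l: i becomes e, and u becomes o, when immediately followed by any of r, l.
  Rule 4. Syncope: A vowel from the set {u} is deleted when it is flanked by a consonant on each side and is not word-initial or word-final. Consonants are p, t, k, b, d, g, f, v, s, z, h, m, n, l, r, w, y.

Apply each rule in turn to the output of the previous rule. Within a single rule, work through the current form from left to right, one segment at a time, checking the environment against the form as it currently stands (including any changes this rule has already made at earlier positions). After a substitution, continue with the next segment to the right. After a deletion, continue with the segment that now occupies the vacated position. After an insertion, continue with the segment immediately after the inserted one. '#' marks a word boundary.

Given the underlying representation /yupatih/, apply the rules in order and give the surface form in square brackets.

Rule 1 Palatal Assibilation: [yupatih] → [yupasih]
Rule 2 Intervocalic Voicing: [yupasih] → [yubazih]
Rule 3 Vowel Lowering: no change — [yubazih]
Rule 4 Syncope: [yubazih] → [ybazih]

[ybazih]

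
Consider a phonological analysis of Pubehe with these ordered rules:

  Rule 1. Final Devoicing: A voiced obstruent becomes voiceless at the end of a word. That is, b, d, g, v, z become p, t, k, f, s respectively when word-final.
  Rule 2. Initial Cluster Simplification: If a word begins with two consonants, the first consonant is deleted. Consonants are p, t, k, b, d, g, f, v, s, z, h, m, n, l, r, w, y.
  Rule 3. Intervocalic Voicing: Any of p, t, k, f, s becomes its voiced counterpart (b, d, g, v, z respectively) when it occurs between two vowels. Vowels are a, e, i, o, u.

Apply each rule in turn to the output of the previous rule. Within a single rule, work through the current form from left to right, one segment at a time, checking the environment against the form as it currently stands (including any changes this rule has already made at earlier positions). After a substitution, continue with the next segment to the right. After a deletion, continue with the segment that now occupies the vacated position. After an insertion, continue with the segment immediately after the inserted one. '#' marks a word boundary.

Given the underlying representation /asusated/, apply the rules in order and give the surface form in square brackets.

Rule 1 Final Devoicing: [asusated] → [asusatet]
Rule 2 Initial Cluster Simplification: no change — [asusatet]
Rule 3 Intervocalic Voicing: [asusatet] → [azuzadet]

[azuzadet]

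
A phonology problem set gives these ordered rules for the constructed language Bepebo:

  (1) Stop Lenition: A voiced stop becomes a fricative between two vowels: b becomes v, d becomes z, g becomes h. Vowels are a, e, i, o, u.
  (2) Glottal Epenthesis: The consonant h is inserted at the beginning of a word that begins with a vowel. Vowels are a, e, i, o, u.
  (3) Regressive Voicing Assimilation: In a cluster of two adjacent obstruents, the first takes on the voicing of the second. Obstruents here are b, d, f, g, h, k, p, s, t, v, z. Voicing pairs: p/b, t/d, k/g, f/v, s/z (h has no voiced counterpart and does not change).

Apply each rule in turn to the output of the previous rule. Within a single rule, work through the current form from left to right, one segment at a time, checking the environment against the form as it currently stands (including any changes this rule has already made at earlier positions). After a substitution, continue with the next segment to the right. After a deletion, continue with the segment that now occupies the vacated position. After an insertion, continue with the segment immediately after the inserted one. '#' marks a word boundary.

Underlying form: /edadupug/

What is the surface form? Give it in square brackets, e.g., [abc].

(1) Stop Lenition: [edadupug] → [ezazupug]
(2) Glottal Epenthesis: [ezazupug] → [hezazupug]
(3) Regressive Voicing Assimilation: no change — [hezazupug]

[hezazupug]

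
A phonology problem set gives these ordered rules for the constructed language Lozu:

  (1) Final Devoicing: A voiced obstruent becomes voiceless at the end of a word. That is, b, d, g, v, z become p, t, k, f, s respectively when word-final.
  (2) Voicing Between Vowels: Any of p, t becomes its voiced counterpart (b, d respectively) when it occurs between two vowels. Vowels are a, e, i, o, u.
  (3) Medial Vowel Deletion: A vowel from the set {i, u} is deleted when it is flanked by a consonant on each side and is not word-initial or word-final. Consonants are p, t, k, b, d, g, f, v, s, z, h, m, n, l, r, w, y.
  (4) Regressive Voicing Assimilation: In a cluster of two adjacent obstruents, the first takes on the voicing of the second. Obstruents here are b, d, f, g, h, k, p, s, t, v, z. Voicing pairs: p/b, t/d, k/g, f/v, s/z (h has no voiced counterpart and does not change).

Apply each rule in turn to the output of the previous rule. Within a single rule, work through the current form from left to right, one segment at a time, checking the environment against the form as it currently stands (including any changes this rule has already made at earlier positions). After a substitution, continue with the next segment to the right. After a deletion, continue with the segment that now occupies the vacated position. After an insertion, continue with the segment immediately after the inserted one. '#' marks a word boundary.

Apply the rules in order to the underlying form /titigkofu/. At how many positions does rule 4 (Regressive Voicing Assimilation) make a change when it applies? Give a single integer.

(1) Final Devoicing: no change — [titigkofu]
(2) Voicing Between Vowels: [titigkofu] → [tidigkofu]
(3) Medial Vowel Deletion: [tidigkofu] → [tdgkofu]
(4) Regressive Voicing Assimilation: [tdgkofu] → [ddkkofu]
Rule 4 changed 2 position(s).

2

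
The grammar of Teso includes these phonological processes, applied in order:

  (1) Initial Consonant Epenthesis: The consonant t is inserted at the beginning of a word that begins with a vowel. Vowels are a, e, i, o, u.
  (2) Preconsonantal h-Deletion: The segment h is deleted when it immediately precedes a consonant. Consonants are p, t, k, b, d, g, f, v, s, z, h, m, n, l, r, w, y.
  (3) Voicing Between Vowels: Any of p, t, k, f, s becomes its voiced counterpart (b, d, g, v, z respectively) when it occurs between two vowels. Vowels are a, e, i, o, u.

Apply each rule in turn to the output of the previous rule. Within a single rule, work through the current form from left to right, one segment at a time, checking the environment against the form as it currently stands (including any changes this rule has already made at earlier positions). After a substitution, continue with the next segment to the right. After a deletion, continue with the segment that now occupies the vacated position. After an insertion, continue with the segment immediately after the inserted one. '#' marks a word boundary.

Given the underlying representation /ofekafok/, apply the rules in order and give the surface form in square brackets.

[tovegavok]

(1) Initial Consonant Epenthesis: [ofekafok] → [tofekafok]
(2) Preconsonantal h-Deletion: no change — [tofekafok]
(3) Voicing Between Vowels: [tofekafok] → [tovegavok]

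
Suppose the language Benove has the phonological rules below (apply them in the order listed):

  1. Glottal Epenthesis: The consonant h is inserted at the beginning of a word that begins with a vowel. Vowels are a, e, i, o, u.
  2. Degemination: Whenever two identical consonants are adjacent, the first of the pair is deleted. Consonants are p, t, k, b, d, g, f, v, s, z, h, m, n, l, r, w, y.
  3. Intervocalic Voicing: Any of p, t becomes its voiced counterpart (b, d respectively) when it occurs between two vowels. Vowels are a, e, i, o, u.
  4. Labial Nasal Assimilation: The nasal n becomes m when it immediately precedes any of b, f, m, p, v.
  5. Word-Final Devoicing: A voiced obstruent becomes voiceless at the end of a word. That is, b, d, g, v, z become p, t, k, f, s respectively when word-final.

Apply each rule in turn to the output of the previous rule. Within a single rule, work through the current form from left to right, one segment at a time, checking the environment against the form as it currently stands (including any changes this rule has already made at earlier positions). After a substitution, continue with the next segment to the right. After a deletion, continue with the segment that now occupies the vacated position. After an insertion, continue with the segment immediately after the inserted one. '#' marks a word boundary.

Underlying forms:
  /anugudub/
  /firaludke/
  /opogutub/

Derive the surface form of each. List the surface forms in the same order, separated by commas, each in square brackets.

/anugudub/:
  1 Glottal Epenthesis: [anugudub] → [hanugudub]
  2 Degemination: no change — [hanugudub]
  3 Intervocalic Voicing: no change — [hanugudub]
  4 Labial Nasal Assimilation: no change — [hanugudub]
  5 Word-Final Devoicing: [hanugudub] → [hanugudup]
/firaludke/:
  1 Glottal Epenthesis: no change — [firaludke]
  2 Degemination: no change — [firaludke]
  3 Intervocalic Voicing: no change — [firaludke]
  4 Labial Nasal Assimilation: no change — [firaludke]
  5 Word-Final Devoicing: no change — [firaludke]
/opogutub/:
  1 Glottal Epenthesis: [opogutub] → [hopogutub]
  2 Degemination: no change — [hopogutub]
  3 Intervocalic Voicing: [hopogutub] → [hobogudub]
  4 Labial Nasal Assimilation: no change — [hobogudub]
  5 Word-Final Devoicing: [hobogudub] → [hobogudup]

[hanugudup], [firaludke], [hobogudup]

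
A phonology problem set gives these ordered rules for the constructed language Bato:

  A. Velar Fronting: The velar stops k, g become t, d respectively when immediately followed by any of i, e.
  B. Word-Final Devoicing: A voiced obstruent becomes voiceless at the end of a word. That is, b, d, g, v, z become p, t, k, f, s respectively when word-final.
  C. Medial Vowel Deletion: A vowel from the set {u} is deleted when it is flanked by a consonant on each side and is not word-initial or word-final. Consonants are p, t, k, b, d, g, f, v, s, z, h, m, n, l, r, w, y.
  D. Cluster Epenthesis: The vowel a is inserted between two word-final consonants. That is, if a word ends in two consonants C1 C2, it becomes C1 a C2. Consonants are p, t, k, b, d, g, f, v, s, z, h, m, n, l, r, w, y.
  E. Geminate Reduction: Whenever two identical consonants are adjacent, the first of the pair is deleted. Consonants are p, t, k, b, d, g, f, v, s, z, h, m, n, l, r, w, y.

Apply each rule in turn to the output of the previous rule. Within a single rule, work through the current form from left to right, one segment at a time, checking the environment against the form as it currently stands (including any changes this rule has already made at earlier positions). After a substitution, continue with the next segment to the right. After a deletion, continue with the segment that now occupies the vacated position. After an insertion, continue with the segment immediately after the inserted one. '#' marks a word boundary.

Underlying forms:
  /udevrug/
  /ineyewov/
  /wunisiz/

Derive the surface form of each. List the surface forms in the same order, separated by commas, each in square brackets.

[udevrak], [ineyewof], [wnisis]

/udevrug/:
  A Velar Fronting: no change — [udevrug]
  B Word-Final Devoicing: [udevrug] → [udevruk]
  C Medial Vowel Deletion: [udevruk] → [udevrk]
  D Cluster Epenthesis: [udevrk] → [udevrak]
  E Geminate Reduction: no change — [udevrak]
/ineyewov/:
  A Velar Fronting: no change — [ineyewov]
  B Word-Final Devoicing: [ineyewov] → [ineyewof]
  C Medial Vowel Deletion: no change — [ineyewof]
  D Cluster Epenthesis: no change — [ineyewof]
  E Geminate Reduction: no change — [ineyewof]
/wunisiz/:
  A Velar Fronting: no change — [wunisiz]
  B Word-Final Devoicing: [wunisiz] → [wunisis]
  C Medial Vowel Deletion: [wunisis] → [wnisis]
  D Cluster Epenthesis: no change — [wnisis]
  E Geminate Reduction: no change — [wnisis]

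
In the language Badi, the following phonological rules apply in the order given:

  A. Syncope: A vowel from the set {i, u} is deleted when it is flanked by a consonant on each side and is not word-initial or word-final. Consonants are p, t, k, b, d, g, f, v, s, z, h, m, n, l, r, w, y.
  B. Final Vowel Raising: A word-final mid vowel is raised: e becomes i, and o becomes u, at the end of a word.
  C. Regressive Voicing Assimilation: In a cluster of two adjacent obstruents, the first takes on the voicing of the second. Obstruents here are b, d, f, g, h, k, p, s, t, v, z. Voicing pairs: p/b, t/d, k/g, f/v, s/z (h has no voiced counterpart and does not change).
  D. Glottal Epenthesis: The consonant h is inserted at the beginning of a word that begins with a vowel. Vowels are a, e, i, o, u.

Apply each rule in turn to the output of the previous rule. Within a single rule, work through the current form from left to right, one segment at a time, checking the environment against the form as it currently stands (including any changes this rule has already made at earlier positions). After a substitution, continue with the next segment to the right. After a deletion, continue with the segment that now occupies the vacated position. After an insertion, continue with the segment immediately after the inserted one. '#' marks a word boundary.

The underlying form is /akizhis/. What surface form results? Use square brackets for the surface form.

A Syncope: [akizhis] → [akzhs]
B Final Vowel Raising: no change — [akzhs]
C Regressive Voicing Assimilation: [akzhs] → [agshs]
D Glottal Epenthesis: [agshs] → [hagshs]

[hagshs]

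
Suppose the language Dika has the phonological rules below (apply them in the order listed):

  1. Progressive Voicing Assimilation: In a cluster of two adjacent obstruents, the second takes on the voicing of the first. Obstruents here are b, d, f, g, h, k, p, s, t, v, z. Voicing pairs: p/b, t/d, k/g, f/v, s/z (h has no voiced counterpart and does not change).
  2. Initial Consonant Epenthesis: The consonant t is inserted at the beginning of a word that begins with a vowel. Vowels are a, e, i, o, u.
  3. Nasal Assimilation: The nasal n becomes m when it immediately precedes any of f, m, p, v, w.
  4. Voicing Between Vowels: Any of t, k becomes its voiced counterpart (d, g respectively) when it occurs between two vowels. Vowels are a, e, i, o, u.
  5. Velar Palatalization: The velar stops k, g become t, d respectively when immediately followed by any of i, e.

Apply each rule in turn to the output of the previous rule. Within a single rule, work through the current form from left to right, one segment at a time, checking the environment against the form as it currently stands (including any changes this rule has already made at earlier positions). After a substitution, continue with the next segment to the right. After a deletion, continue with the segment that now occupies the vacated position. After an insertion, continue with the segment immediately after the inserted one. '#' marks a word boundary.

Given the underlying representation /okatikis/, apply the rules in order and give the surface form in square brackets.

1 Progressive Voicing Assimilation: no change — [okatikis]
2 Initial Consonant Epenthesis: [okatikis] → [tokatikis]
3 Nasal Assimilation: no change — [tokatikis]
4 Voicing Between Vowels: [tokatikis] → [togadigis]
5 Velar Palatalization: [togadigis] → [togadidis]

[togadidis]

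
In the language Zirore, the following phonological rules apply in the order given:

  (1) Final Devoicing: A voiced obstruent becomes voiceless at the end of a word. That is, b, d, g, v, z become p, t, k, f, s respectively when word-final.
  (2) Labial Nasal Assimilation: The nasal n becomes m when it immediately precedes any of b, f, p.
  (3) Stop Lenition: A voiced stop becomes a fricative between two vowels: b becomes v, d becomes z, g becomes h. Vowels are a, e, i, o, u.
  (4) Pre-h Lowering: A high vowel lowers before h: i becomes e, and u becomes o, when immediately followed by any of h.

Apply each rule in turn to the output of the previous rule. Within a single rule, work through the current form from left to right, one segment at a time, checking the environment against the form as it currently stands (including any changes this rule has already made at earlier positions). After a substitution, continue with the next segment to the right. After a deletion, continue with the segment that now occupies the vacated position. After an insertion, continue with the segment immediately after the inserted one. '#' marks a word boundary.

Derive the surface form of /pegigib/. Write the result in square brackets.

(1) Final Devoicing: [pegigib] → [pegigip]
(2) Labial Nasal Assimilation: no change — [pegigip]
(3) Stop Lenition: [pegigip] → [pehihip]
(4) Pre-h Lowering: [pehihip] → [pehehip]

[pehehip]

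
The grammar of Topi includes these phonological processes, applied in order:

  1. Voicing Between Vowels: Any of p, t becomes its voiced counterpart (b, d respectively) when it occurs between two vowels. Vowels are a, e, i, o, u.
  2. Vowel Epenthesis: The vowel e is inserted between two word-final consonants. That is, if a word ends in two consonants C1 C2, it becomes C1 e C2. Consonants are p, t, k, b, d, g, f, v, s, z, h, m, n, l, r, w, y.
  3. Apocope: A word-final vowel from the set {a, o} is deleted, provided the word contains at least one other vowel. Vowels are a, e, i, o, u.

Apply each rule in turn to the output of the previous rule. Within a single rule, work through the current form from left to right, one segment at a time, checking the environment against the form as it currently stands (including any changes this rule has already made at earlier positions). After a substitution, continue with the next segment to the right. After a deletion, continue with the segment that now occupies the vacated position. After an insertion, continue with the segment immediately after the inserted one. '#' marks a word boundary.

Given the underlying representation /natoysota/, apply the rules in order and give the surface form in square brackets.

1 Voicing Between Vowels: [natoysota] → [nadoysoda]
2 Vowel Epenthesis: no change — [nadoysoda]
3 Apocope: [nadoysoda] → [nadoysod]

[nadoysod]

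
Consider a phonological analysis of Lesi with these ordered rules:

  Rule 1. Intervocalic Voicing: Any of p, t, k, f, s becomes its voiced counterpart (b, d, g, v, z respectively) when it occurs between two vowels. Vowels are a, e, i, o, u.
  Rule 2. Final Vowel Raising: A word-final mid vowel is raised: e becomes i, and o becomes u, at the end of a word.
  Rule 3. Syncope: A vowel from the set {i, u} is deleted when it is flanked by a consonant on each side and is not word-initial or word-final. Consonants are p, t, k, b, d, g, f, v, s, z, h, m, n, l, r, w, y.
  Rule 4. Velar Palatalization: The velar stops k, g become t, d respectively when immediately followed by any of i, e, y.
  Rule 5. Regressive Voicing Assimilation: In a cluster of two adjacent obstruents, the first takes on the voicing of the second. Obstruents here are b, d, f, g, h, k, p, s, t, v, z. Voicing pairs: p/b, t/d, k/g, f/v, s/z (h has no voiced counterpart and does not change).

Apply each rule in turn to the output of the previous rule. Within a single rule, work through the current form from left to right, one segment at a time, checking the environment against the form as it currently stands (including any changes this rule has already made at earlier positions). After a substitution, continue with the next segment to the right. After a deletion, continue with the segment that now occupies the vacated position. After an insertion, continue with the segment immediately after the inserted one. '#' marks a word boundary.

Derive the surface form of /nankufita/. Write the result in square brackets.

Rule 1 Intervocalic Voicing: [nankufita] → [nankuvida]
Rule 2 Final Vowel Raising: no change — [nankuvida]
Rule 3 Syncope: [nankuvida] → [nankvda]
Rule 4 Velar Palatalization: no change — [nankvda]
Rule 5 Regressive Voicing Assimilation: [nankvda] → [nangvda]

[nangvda]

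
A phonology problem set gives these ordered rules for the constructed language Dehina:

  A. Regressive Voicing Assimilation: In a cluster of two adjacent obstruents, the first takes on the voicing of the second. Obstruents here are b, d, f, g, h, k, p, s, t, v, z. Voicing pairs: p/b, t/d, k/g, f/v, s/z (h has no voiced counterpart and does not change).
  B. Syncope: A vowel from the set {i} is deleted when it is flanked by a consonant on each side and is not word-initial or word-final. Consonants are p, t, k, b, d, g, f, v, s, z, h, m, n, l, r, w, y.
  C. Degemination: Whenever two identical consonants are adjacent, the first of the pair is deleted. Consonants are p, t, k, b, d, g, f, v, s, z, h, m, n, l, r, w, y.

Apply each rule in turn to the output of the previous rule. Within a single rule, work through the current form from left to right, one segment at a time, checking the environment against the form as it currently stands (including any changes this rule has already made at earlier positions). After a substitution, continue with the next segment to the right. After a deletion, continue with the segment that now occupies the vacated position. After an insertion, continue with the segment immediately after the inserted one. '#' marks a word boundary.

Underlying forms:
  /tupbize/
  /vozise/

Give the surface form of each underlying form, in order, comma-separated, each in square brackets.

/tupbize/:
  A Regressive Voicing Assimilation: [tupbize] → [tubbize]
  B Syncope: [tubbize] → [tubbze]
  C Degemination: [tubbze] → [tubze]
/vozise/:
  A Regressive Voicing Assimilation: no change — [vozise]
  B Syncope: [vozise] → [vozse]
  C Degemination: no change — [vozse]

[tubze], [vozse]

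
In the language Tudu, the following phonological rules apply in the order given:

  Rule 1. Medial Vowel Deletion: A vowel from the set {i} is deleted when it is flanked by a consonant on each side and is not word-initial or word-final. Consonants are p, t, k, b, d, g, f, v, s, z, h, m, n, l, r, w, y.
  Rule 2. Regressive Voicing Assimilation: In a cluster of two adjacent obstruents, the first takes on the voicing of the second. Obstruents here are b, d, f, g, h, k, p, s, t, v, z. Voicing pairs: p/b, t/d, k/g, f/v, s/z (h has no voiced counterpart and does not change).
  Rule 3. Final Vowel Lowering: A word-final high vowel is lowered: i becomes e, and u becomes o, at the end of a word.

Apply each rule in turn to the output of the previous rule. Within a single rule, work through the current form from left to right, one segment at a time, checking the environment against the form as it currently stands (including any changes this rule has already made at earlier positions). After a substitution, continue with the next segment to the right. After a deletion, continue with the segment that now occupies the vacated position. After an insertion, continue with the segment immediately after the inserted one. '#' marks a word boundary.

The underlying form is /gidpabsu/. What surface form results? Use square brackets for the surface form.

Rule 1 Medial Vowel Deletion: [gidpabsu] → [gdpabsu]
Rule 2 Regressive Voicing Assimilation: [gdpabsu] → [gtpapsu]
Rule 3 Final Vowel Lowering: [gtpapsu] → [gtpapso]

[gtpapso]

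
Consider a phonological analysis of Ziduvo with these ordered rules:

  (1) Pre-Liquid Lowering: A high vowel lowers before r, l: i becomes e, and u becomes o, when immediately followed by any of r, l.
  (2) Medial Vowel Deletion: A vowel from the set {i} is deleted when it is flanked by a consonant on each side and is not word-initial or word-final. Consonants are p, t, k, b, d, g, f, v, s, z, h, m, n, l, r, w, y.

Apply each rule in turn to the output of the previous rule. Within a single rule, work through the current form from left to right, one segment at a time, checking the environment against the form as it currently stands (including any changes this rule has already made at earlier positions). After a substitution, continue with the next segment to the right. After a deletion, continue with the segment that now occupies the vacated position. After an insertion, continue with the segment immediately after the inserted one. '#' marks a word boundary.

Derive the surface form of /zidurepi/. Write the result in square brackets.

(1) Pre-Liquid Lowering: [zidurepi] → [zidorepi]
(2) Medial Vowel Deletion: [zidorepi] → [zdorepi]

[zdorepi]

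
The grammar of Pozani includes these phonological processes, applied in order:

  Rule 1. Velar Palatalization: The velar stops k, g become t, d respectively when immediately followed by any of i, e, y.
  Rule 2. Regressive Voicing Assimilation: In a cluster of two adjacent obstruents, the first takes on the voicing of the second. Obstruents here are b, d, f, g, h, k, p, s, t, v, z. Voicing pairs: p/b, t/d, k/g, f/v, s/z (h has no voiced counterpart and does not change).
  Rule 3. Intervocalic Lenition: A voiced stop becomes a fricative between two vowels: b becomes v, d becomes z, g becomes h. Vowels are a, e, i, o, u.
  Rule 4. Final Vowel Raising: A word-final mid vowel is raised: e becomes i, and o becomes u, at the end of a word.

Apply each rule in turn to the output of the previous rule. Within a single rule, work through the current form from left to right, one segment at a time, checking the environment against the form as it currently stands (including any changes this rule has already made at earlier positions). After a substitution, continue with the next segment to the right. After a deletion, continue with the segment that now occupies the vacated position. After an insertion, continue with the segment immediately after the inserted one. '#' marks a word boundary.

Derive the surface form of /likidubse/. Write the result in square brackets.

Rule 1 Velar Palatalization: [likidubse] → [litidubse]
Rule 2 Regressive Voicing Assimilation: [litidubse] → [litidupse]
Rule 3 Intervocalic Lenition: [litidupse] → [litizupse]
Rule 4 Final Vowel Raising: [litizupse] → [litizupsi]

[litizupsi]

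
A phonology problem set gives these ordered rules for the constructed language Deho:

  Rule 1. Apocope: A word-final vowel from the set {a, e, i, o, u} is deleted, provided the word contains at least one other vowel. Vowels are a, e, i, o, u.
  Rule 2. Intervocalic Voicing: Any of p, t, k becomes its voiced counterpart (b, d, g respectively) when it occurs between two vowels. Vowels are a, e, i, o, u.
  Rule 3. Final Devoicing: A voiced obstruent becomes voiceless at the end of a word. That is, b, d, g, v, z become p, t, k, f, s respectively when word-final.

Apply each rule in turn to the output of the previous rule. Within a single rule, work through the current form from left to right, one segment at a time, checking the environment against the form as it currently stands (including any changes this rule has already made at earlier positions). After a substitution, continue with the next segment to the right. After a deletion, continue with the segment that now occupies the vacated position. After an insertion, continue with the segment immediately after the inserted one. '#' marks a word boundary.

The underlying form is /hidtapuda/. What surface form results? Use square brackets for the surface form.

Rule 1 Apocope: [hidtapuda] → [hidtapud]
Rule 2 Intervocalic Voicing: [hidtapud] → [hidtabud]
Rule 3 Final Devoicing: [hidtabud] → [hidtabut]

[hidtabut]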